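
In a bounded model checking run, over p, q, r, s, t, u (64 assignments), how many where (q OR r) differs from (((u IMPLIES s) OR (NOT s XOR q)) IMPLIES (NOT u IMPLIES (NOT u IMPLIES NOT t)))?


F1 = (q OR r)
F2 = (((u IMPLIES s) OR (NOT s XOR q)) IMPLIES (NOT u IMPLIES (NOT u IMPLIES NOT t)))
Evaluate both on each of 64 rows (bits = p,q,r,s,t,u):
  row 0 [000000]: F1=0 F2=1 (differ) -> 1
  row 1 [000001]: F1=0 F2=1 (differ) -> 1
  row 2 [000010]: F1=0 F2=0 -> 0
  row 3 [000011]: F1=0 F2=1 (differ) -> 1
  row 4 [000100]: F1=0 F2=1 (differ) -> 1
  (every remaining row is evaluated the same way; all 64 results are listed next)
Full result column, 8 rows per line (p,q,r fixed per line; s,t,u runs 000..111 left to right):
  rows 0-7 [p,q,r=000]: 11011101  (ones: 6)
  rows 8-15 [p,q,r=001]: 00100010  (ones: 2)
  rows 16-23 [p,q,r=010]: 00100010  (ones: 2)
  rows 24-31 [p,q,r=011]: 00100010  (ones: 2)
  rows 32-39 [p,q,r=100]: 11011101  (ones: 6)
  rows 40-47 [p,q,r=101]: 00100010  (ones: 2)
  rows 48-55 [p,q,r=110]: 00100010  (ones: 2)
  rows 56-63 [p,q,r=111]: 00100010  (ones: 2)
Disagreements = 6+2+2+2+6+2+2+2 = 24

24


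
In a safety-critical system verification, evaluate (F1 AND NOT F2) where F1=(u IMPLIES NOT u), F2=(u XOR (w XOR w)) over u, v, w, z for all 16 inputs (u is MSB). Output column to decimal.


F1 = (u IMPLIES NOT u)
F2 = (u XOR (w XOR w))
Counterexample to F1=>F2 is where F1=1 and F2=0.
Evaluate each row (bits = u,v,w,z, MSB first):
  row 0 [0000]: F1=1 F2=0 -> F1&~F2 -> 1
  row 1 [0001]: F1=1 F2=0 -> F1&~F2 -> 1
  row 2 [0010]: F1=1 F2=0 -> F1&~F2 -> 1
  row 3 [0011]: F1=1 F2=0 -> F1&~F2 -> 1
  row 4 [0100]: F1=1 F2=0 -> F1&~F2 -> 1
  row 5 [0101]: F1=1 F2=0 -> F1&~F2 -> 1
  row 6 [0110]: F1=1 F2=0 -> F1&~F2 -> 1
  row 7 [0111]: F1=1 F2=0 -> F1&~F2 -> 1
  row 8 [1000]: F1=0 F2=1 -> F1&~F2 -> 0
  row 9 [1001]: F1=0 F2=1 -> F1&~F2 -> 0
  row 10 [1010]: F1=0 F2=1 -> F1&~F2 -> 0
  row 11 [1011]: F1=0 F2=1 -> F1&~F2 -> 0
  row 12 [1100]: F1=0 F2=1 -> F1&~F2 -> 0
  row 13 [1101]: F1=0 F2=1 -> F1&~F2 -> 0
  row 14 [1110]: F1=0 F2=1 -> F1&~F2 -> 0
  row 15 [1111]: F1=0 F2=1 -> F1&~F2 -> 0
Full result column, 4 rows per line (u,v fixed per line; w,z runs 00..11 left to right):
  rows 0-3 [u,v=00]: 1111  = hex F
  rows 4-7 [u,v=01]: 1111  = hex F
  rows 8-11 [u,v=10]: 0000  = hex 0
  rows 12-15 [u,v=11]: 0000  = hex 0
Counterexample vector (row 0 .. row 15) = 1111111100000000
Output column grouped in 4s = 1111 1111 0000 0000 = 0xFF00
Convert to decimal digit by digit (value = value*16 + digit):
  F -> 15
  15*16 + 15 (F) = 255
  255*16 + 0 = 4080
  4080*16 + 0 = 65280
Decimal = 65280

65280


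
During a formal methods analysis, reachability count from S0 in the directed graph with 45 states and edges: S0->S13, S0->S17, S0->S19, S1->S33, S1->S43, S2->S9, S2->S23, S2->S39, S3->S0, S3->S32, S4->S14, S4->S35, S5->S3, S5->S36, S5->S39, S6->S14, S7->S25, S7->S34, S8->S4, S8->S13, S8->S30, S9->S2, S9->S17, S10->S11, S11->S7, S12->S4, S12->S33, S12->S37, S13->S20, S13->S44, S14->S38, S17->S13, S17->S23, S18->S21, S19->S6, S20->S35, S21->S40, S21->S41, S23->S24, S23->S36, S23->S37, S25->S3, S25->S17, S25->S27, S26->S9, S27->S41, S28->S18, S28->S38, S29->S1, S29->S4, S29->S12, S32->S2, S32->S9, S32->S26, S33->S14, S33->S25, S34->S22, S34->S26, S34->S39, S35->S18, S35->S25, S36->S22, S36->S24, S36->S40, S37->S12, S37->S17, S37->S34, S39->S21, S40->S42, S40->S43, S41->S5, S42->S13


BFS from S0:
  layer 0: {S0}
  layer 1: {S13, S17, S19}
  layer 2: {S6, S20, S23, S44}
  layer 3: {S14, S24, S35, S36, S37}
  layer 4: {S12, S18, S22, S25, S34, S38, S40}
  layer 5: {S3, S4, S21, S26, S27, S33, S39, S42, S43}
  layer 6: {S9, S32, S41}
  layer 7: {S2, S5}
Reachable set: {S0, S2, S3, S4, S5, S6, S9, S12, S13, S14, S17, S18, S19, S20, S21, S22, S23, S24, S25, S26, S27, S32, S33, S34, S35, S36, S37, S38, S39, S40, S41, S42, S43, S44}
Count = 34

34


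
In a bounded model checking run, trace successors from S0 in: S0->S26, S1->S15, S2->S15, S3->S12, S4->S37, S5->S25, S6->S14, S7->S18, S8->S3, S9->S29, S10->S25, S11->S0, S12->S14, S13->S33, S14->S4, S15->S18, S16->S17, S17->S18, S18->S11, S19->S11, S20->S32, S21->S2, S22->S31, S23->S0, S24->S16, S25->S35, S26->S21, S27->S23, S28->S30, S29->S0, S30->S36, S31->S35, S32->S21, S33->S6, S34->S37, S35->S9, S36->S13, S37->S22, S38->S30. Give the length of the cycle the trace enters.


Trace from S0 until a state repeats:
  S0 -> S26 -> S21 -> S2 -> S15 -> S18 -> S11 -> S0
S0 first seen at step 0, revisited at step 7.
Cycle length = 7 - 0 = 7

7


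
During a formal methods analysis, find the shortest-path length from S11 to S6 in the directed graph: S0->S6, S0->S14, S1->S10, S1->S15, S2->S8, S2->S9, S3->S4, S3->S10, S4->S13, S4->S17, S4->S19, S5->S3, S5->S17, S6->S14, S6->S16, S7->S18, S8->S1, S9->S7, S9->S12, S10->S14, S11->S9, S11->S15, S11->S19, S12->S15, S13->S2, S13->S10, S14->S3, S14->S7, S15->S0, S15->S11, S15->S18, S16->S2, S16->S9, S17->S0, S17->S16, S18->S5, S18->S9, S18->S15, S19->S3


BFS layer-by-layer from S11:
  dist 0: {S11}
  dist 1: {S9, S15, S19}
  dist 2: {S0, S3, S7, S12, S18}
  dist 3: {S4, S5, S6, S10, S14}
  -> S6 reached at distance 3
Shortest path length = 3

3


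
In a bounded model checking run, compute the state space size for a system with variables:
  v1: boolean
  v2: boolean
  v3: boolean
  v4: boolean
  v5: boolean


State space = product of domain sizes of all variables.
Domain sizes:
  v1 (boolean): 2
  v2 (boolean): 2
  v3 (boolean): 2
  v4 (boolean): 2
  v5 (boolean): 2
Product = 2 * 2 * 2 * 2 * 2 = 32

32


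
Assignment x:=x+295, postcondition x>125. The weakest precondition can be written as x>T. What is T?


Formula: wp(x:=E, P) = P[E/x] (substitute E for x in postcondition)
Step 1: Postcondition: x>125
Step 2: Substitute x+295 for x: x+295>125
Step 3: Solve for x: x > 125-295 = -170

-170


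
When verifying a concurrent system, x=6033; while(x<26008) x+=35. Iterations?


Step 1: x goes from 6033 toward 26008 by 35; the body runs while x<26008, so iterations = ceil((bound-start)/step)
Step 2: Distance=19975
Step 3: ceil(19975/35)=571

571


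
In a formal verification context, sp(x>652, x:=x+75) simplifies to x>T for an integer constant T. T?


Formula: sp(P, x:=E) = exists old_x. (x = E[old_x/x]) AND P[old_x/x] (old_x is the value of x before the assignment; eliminate old_x by solving x = E[old_x/x] for old_x)
Step 1: Precondition P: x>652, i.e. old_x > 652
Step 2: Assignment gives x = old_x + 75, so old_x = x - 75
Step 3: Substitute into P: x - 75 > 652
Step 4: Simplify: x > 652+75 = 727

727


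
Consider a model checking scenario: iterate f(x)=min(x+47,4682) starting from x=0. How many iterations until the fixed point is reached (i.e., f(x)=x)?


Step 1: x=0, cap=4682, increment=47
Step 2: x grows by 47 each step until capped at 4682; fixed point is x=4682
Step 3: iterations = ceil(4682/47) = 100

100


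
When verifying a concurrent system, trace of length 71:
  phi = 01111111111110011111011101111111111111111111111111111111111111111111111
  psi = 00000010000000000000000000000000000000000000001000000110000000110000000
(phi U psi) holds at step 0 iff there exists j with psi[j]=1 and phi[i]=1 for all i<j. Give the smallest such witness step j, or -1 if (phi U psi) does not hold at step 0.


(phi U psi) at 0: need smallest j with psi[j]=1 and phi[i]=1 for all i in [0,j).
Scan from step 0:
  step 0: phi=0 -> phi-prefix broken from here
  step 6: psi=1 but phi already failed -> not a witness
  step 46: psi=1 but phi already failed -> not a witness
  step 53: psi=1 but phi already failed -> not a witness
  step 54: psi=1 but phi already failed -> not a witness
  step 62: psi=1 but phi already failed -> not a witness
  step 63: psi=1 but phi already failed -> not a witness
  end of trace: no witness -> -1
Witness step = -1

-1


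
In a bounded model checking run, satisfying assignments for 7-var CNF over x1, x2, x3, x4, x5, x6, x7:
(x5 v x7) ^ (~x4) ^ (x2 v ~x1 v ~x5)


CNF with 3 clauses over 7 vars (128 assignments).
An assignment satisfies CNF iff every clause has >=1 true literal.
Check each row (bits = x1,x2,x3,x4,x5,x6,x7; clause T/F shown):
  row 0 [0000000]: clauses=FTT -> 0
  row 1 [0000001]: clauses=TTT -> 1
  row 2 [0000010]: clauses=FTT -> 0
  row 3 [0000011]: clauses=TTT -> 1
  row 4 [0000100]: clauses=TTT -> 1
  (every remaining row is evaluated the same way; all 128 results are listed next)
Full result column, 8 rows per line (x1,x2,x3,x4 fixed per line; x5,x6,x7 runs 000..111 left to right):
  rows 0-7 [x1,x2,x3,x4=0000]: 01011111  (ones: 6)
  rows 8-15 [x1,x2,x3,x4=0001]: 00000000  (ones: 0)
  rows 16-23 [x1,x2,x3,x4=0010]: 01011111  (ones: 6)
  rows 24-31 [x1,x2,x3,x4=0011]: 00000000  (ones: 0)
  rows 32-39 [x1,x2,x3,x4=0100]: 01011111  (ones: 6)
  rows 40-47 [x1,x2,x3,x4=0101]: 00000000  (ones: 0)
  rows 48-55 [x1,x2,x3,x4=0110]: 01011111  (ones: 6)
  rows 56-63 [x1,x2,x3,x4=0111]: 00000000  (ones: 0)
  rows 64-71 [x1,x2,x3,x4=1000]: 01010000  (ones: 2)
  rows 72-79 [x1,x2,x3,x4=1001]: 00000000  (ones: 0)
  rows 80-87 [x1,x2,x3,x4=1010]: 01010000  (ones: 2)
  rows 88-95 [x1,x2,x3,x4=1011]: 00000000  (ones: 0)
  rows 96-103 [x1,x2,x3,x4=1100]: 01011111  (ones: 6)
  rows 104-111 [x1,x2,x3,x4=1101]: 00000000  (ones: 0)
  rows 112-119 [x1,x2,x3,x4=1110]: 01011111  (ones: 6)
  rows 120-127 [x1,x2,x3,x4=1111]: 00000000  (ones: 0)
Satisfying assignments = 6+0+6+0+6+0+6+0+2+0+2+0+6+0+6+0 = 40

40


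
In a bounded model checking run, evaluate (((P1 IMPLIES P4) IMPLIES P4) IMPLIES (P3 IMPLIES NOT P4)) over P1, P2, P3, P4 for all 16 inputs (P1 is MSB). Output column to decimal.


Formula: (((P1 IMPLIES P4) IMPLIES P4) IMPLIES (P3 IMPLIES NOT P4)) over P1, P2, P3, P4 (16 rows)
Evaluate each row (bits = P1,P2,P3,P4, MSB first):
  row 0 [0000]: (((0 IMPLIES 0) IMPLIES 0) IMPLIES (0 IMPLIES NOT 0)) -> 1
  row 1 [0001]: (((0 IMPLIES 1) IMPLIES 1) IMPLIES (0 IMPLIES NOT 1)) -> 1
  row 2 [0010]: (((0 IMPLIES 0) IMPLIES 0) IMPLIES (1 IMPLIES NOT 0)) -> 1
  row 3 [0011]: (((0 IMPLIES 1) IMPLIES 1) IMPLIES (1 IMPLIES NOT 1)) -> 0
  row 4 [0100]: (((0 IMPLIES 0) IMPLIES 0) IMPLIES (0 IMPLIES NOT 0)) -> 1
  row 5 [0101]: (((0 IMPLIES 1) IMPLIES 1) IMPLIES (0 IMPLIES NOT 1)) -> 1
  row 6 [0110]: (((0 IMPLIES 0) IMPLIES 0) IMPLIES (1 IMPLIES NOT 0)) -> 1
  row 7 [0111]: (((0 IMPLIES 1) IMPLIES 1) IMPLIES (1 IMPLIES NOT 1)) -> 0
  row 8 [1000]: (((1 IMPLIES 0) IMPLIES 0) IMPLIES (0 IMPLIES NOT 0)) -> 1
  row 9 [1001]: (((1 IMPLIES 1) IMPLIES 1) IMPLIES (0 IMPLIES NOT 1)) -> 1
  row 10 [1010]: (((1 IMPLIES 0) IMPLIES 0) IMPLIES (1 IMPLIES NOT 0)) -> 1
  row 11 [1011]: (((1 IMPLIES 1) IMPLIES 1) IMPLIES (1 IMPLIES NOT 1)) -> 0
  row 12 [1100]: (((1 IMPLIES 0) IMPLIES 0) IMPLIES (0 IMPLIES NOT 0)) -> 1
  row 13 [1101]: (((1 IMPLIES 1) IMPLIES 1) IMPLIES (0 IMPLIES NOT 1)) -> 1
  row 14 [1110]: (((1 IMPLIES 0) IMPLIES 0) IMPLIES (1 IMPLIES NOT 0)) -> 1
  row 15 [1111]: (((1 IMPLIES 1) IMPLIES 1) IMPLIES (1 IMPLIES NOT 1)) -> 0
Full result column, 4 rows per line (P1,P2 fixed per line; P3,P4 runs 00..11 left to right):
  rows 0-3 [P1,P2=00]: 1110  = hex E
  rows 4-7 [P1,P2=01]: 1110  = hex E
  rows 8-11 [P1,P2=10]: 1110  = hex E
  rows 12-15 [P1,P2=11]: 1110  = hex E
Output column (row 0 .. row 15) = 1110111011101110
Output column grouped in 4s = 1110 1110 1110 1110 = 0xEEEE
Convert to decimal digit by digit (value = value*16 + digit):
  E -> 14
  14*16 + 14 (E) = 238
  238*16 + 14 (E) = 3822
  3822*16 + 14 (E) = 61166
Decimal = 61166

61166


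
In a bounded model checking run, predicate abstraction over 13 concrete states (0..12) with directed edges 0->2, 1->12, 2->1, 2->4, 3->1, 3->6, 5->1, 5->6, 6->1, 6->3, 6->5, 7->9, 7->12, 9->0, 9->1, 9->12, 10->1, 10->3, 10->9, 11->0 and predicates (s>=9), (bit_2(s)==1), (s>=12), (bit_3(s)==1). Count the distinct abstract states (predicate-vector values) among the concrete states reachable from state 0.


BFS from 0:
Concrete reachable: {0, 1, 2, 4, 12}
Abstract via predicates (s>=9), (bit_2(s)==1), (s>=12), (bit_3(s)==1):
  (0,0,0,0) <- {0, 1, 2}
  (0,1,0,0) <- {4}
  (1,1,1,1) <- {12}
Distinct abstract states = 3

3


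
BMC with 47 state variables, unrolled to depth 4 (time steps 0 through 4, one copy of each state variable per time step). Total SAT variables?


BMC unrolls to depth k, creating one copy of each state var for steps 0..k.
Step count = 4 + 1 = 5 (steps 0 through 4)
Vars per step = 47
Total = 47 * 5 = 235

235


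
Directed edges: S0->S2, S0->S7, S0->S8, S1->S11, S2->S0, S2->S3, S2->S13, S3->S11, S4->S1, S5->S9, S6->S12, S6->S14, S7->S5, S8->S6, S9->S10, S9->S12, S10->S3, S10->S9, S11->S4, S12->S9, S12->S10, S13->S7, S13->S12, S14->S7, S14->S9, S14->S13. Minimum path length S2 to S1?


BFS layer-by-layer from S2:
  dist 0: {S2}
  dist 1: {S0, S3, S13}
  dist 2: {S7, S8, S11, S12}
  dist 3: {S4, S5, S6, S9, S10}
  dist 4: {S1, S14}
  -> S1 reached at distance 4
Shortest path length = 4

4


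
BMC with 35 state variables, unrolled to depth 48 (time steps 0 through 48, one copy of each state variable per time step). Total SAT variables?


BMC unrolls to depth k, creating one copy of each state var for steps 0..k.
Step count = 48 + 1 = 49 (steps 0 through 48)
Vars per step = 35
Total = 35 * 49 = 1715

1715


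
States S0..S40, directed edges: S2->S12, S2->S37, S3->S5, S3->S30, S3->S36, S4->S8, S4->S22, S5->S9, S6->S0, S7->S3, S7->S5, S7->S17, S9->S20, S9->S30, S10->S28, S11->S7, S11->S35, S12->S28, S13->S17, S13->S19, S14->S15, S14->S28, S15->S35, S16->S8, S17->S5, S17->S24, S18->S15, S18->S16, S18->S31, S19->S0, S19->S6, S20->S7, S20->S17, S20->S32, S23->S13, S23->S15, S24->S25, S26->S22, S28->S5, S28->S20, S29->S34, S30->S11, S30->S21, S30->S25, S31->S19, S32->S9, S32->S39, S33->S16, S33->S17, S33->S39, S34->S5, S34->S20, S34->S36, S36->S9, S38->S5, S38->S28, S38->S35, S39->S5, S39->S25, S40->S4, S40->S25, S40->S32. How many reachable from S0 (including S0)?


BFS from S0:
  layer 0: {S0}
Reachable set: {S0}
Count = 1

1


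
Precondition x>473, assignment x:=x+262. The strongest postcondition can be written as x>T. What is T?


Formula: sp(P, x:=E) = exists old_x. (x = E[old_x/x]) AND P[old_x/x] (old_x is the value of x before the assignment; eliminate old_x by solving x = E[old_x/x] for old_x)
Step 1: Precondition P: x>473, i.e. old_x > 473
Step 2: Assignment gives x = old_x + 262, so old_x = x - 262
Step 3: Substitute into P: x - 262 > 473
Step 4: Simplify: x > 473+262 = 735

735


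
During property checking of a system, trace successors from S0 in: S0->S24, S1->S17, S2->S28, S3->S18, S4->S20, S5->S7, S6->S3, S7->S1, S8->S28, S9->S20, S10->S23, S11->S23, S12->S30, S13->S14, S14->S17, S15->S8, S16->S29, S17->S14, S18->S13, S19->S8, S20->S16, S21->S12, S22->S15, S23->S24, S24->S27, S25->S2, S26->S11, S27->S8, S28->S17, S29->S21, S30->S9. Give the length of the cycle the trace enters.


Trace from S0 until a state repeats:
  S0 -> S24 -> S27 -> S8 -> S28 -> S17 -> S14 -> S17
S17 first seen at step 5, revisited at step 7.
Cycle length = 7 - 5 = 2

2


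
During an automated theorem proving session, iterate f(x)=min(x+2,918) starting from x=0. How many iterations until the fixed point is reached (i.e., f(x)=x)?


Step 1: x=0, cap=918, increment=2
Step 2: x grows by 2 each step until capped at 918; fixed point is x=918
Step 3: iterations = ceil(918/2) = 459

459


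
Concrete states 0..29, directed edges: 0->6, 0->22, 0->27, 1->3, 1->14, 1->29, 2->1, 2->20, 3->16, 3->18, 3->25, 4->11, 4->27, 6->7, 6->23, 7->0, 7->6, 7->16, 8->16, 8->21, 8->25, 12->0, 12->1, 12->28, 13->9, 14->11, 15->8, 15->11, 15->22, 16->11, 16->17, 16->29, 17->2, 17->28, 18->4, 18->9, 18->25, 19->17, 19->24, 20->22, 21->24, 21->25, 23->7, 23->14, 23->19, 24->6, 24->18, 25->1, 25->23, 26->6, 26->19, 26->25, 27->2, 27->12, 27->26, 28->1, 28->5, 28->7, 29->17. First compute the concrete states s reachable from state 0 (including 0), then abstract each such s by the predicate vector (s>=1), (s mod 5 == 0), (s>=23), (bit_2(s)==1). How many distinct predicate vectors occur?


BFS from 0:
Concrete reachable: {0, 1, 2, 3, 4, 5, 6, 7, 9, 11, 12, 14, 16, 17, 18, 19, 20, 22, 23, 24, 25, 26, 27, 28, 29}
Abstract via predicates (s>=1), (s mod 5 == 0), (s>=23), (bit_2(s)==1):
  (0,1,0,0) <- {0}
  (1,0,0,0) <- {1, 2, 3, 9, 11, 16, 17, 18, 19}
  (1,0,0,1) <- {4, 6, 7, 12, 14, 22}
  (1,0,1,0) <- {24, 26, 27}
  (1,0,1,1) <- {23, 28, 29}
  (1,1,0,1) <- {5, 20}
  (1,1,1,0) <- {25}
Distinct abstract states = 7

7


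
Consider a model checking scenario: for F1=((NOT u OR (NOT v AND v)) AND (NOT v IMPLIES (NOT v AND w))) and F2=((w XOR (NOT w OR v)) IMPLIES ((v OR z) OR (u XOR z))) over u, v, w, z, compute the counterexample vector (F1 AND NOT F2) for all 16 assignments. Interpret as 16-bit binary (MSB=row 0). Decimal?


F1 = ((NOT u OR (NOT v AND v)) AND (NOT v IMPLIES (NOT v AND w)))
F2 = ((w XOR (NOT w OR v)) IMPLIES ((v OR z) OR (u XOR z)))
Counterexample to F1=>F2 is where F1=1 and F2=0.
Evaluate each row (bits = u,v,w,z, MSB first):
  row 0 [0000]: F1=0 F2=0 -> F1&~F2 -> 0
  row 1 [0001]: F1=0 F2=1 -> F1&~F2 -> 0
  row 2 [0010]: F1=1 F2=0 -> F1&~F2 -> 1
  row 3 [0011]: F1=1 F2=1 -> F1&~F2 -> 0
  row 4 [0100]: F1=1 F2=1 -> F1&~F2 -> 0
  row 5 [0101]: F1=1 F2=1 -> F1&~F2 -> 0
  row 6 [0110]: F1=1 F2=1 -> F1&~F2 -> 0
  row 7 [0111]: F1=1 F2=1 -> F1&~F2 -> 0
  row 8 [1000]: F1=0 F2=1 -> F1&~F2 -> 0
  row 9 [1001]: F1=0 F2=1 -> F1&~F2 -> 0
  row 10 [1010]: F1=0 F2=1 -> F1&~F2 -> 0
  row 11 [1011]: F1=0 F2=1 -> F1&~F2 -> 0
  row 12 [1100]: F1=0 F2=1 -> F1&~F2 -> 0
  row 13 [1101]: F1=0 F2=1 -> F1&~F2 -> 0
  row 14 [1110]: F1=0 F2=1 -> F1&~F2 -> 0
  row 15 [1111]: F1=0 F2=1 -> F1&~F2 -> 0
Full result column, 4 rows per line (u,v fixed per line; w,z runs 00..11 left to right):
  rows 0-3 [u,v=00]: 0010  = hex 2
  rows 4-7 [u,v=01]: 0000  = hex 0
  rows 8-11 [u,v=10]: 0000  = hex 0
  rows 12-15 [u,v=11]: 0000  = hex 0
Counterexample vector (row 0 .. row 15) = 0010000000000000
Output column grouped in 4s = 0010 0000 0000 0000 = 0x2000
Convert to decimal digit by digit (value = value*16 + digit):
  2 -> 2
  2*16 + 0 = 32
  32*16 + 0 = 512
  512*16 + 0 = 8192
Decimal = 8192

8192


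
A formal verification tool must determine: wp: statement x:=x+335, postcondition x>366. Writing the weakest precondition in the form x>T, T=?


Formula: wp(x:=E, P) = P[E/x] (substitute E for x in postcondition)
Step 1: Postcondition: x>366
Step 2: Substitute x+335 for x: x+335>366
Step 3: Solve for x: x > 366-335 = 31

31


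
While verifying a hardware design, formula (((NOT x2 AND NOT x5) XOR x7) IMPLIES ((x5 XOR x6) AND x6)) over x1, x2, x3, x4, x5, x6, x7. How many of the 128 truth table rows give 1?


Formula: (((NOT x2 AND NOT x5) XOR x7) IMPLIES ((x5 XOR x6) AND x6)) over 7 vars (128 rows)
Evaluate each row (x1, x2, x3, x4, x5, x6, x7 as bits, MSB first):
  row 0 [0000000]: (((NOT 0 AND NOT 0) XOR 0) IMPLIES ((0 XOR 0) AND 0)) -> 0
  row 1 [0000001]: (((NOT 0 AND NOT 0) XOR 1) IMPLIES ((0 XOR 0) AND 0)) -> 1
  row 2 [0000010]: (((NOT 0 AND NOT 0) XOR 0) IMPLIES ((0 XOR 1) AND 1)) -> 1
  row 3 [0000011]: (((NOT 0 AND NOT 0) XOR 1) IMPLIES ((0 XOR 1) AND 1)) -> 1
  row 4 [0000100]: (((NOT 0 AND NOT 1) XOR 0) IMPLIES ((1 XOR 0) AND 0)) -> 1
  (every remaining row is evaluated the same way; all 128 results are listed next)
Full result column, 8 rows per line (x1,x2,x3,x4 fixed per line; x5,x6,x7 runs 000..111 left to right):
  rows 0-7 [x1,x2,x3,x4=0000]: 01111010  (ones: 5)
  rows 8-15 [x1,x2,x3,x4=0001]: 01111010  (ones: 5)
  rows 16-23 [x1,x2,x3,x4=0010]: 01111010  (ones: 5)
  rows 24-31 [x1,x2,x3,x4=0011]: 01111010  (ones: 5)
  rows 32-39 [x1,x2,x3,x4=0100]: 10111010  (ones: 5)
  rows 40-47 [x1,x2,x3,x4=0101]: 10111010  (ones: 5)
  rows 48-55 [x1,x2,x3,x4=0110]: 10111010  (ones: 5)
  rows 56-63 [x1,x2,x3,x4=0111]: 10111010  (ones: 5)
  rows 64-71 [x1,x2,x3,x4=1000]: 01111010  (ones: 5)
  rows 72-79 [x1,x2,x3,x4=1001]: 01111010  (ones: 5)
  rows 80-87 [x1,x2,x3,x4=1010]: 01111010  (ones: 5)
  rows 88-95 [x1,x2,x3,x4=1011]: 01111010  (ones: 5)
  rows 96-103 [x1,x2,x3,x4=1100]: 10111010  (ones: 5)
  rows 104-111 [x1,x2,x3,x4=1101]: 10111010  (ones: 5)
  rows 112-119 [x1,x2,x3,x4=1110]: 10111010  (ones: 5)
  rows 120-127 [x1,x2,x3,x4=1111]: 10111010  (ones: 5)
Count of 1-rows = 5+5+5+5+5+5+5+5+5+5+5+5+5+5+5+5 = 80

80


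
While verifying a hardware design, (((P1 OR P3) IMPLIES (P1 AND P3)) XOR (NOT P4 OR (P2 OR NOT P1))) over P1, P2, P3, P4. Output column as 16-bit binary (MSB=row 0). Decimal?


Formula: (((P1 OR P3) IMPLIES (P1 AND P3)) XOR (NOT P4 OR (P2 OR NOT P1))) over P1, P2, P3, P4 (16 rows)
Evaluate each row (bits = P1,P2,P3,P4, MSB first):
  row 0 [0000]: (((0 OR 0) IMPLIES (0 AND 0)) XOR (NOT 0 OR (0 OR NOT 0))) -> 0
  row 1 [0001]: (((0 OR 0) IMPLIES (0 AND 0)) XOR (NOT 1 OR (0 OR NOT 0))) -> 0
  row 2 [0010]: (((0 OR 1) IMPLIES (0 AND 1)) XOR (NOT 0 OR (0 OR NOT 0))) -> 1
  row 3 [0011]: (((0 OR 1) IMPLIES (0 AND 1)) XOR (NOT 1 OR (0 OR NOT 0))) -> 1
  row 4 [0100]: (((0 OR 0) IMPLIES (0 AND 0)) XOR (NOT 0 OR (1 OR NOT 0))) -> 0
  row 5 [0101]: (((0 OR 0) IMPLIES (0 AND 0)) XOR (NOT 1 OR (1 OR NOT 0))) -> 0
  row 6 [0110]: (((0 OR 1) IMPLIES (0 AND 1)) XOR (NOT 0 OR (1 OR NOT 0))) -> 1
  row 7 [0111]: (((0 OR 1) IMPLIES (0 AND 1)) XOR (NOT 1 OR (1 OR NOT 0))) -> 1
  row 8 [1000]: (((1 OR 0) IMPLIES (1 AND 0)) XOR (NOT 0 OR (0 OR NOT 1))) -> 1
  row 9 [1001]: (((1 OR 0) IMPLIES (1 AND 0)) XOR (NOT 1 OR (0 OR NOT 1))) -> 0
  row 10 [1010]: (((1 OR 1) IMPLIES (1 AND 1)) XOR (NOT 0 OR (0 OR NOT 1))) -> 0
  row 11 [1011]: (((1 OR 1) IMPLIES (1 AND 1)) XOR (NOT 1 OR (0 OR NOT 1))) -> 1
  row 12 [1100]: (((1 OR 0) IMPLIES (1 AND 0)) XOR (NOT 0 OR (1 OR NOT 1))) -> 1
  row 13 [1101]: (((1 OR 0) IMPLIES (1 AND 0)) XOR (NOT 1 OR (1 OR NOT 1))) -> 1
  row 14 [1110]: (((1 OR 1) IMPLIES (1 AND 1)) XOR (NOT 0 OR (1 OR NOT 1))) -> 0
  row 15 [1111]: (((1 OR 1) IMPLIES (1 AND 1)) XOR (NOT 1 OR (1 OR NOT 1))) -> 0
Full result column, 4 rows per line (P1,P2 fixed per line; P3,P4 runs 00..11 left to right):
  rows 0-3 [P1,P2=00]: 0011  = hex 3
  rows 4-7 [P1,P2=01]: 0011  = hex 3
  rows 8-11 [P1,P2=10]: 1001  = hex 9
  rows 12-15 [P1,P2=11]: 1100  = hex C
Output column (row 0 .. row 15) = 0011001110011100
Output column grouped in 4s = 0011 0011 1001 1100 = 0x339C
Convert to decimal digit by digit (value = value*16 + digit):
  3 -> 3
  3*16 + 3 = 51
  51*16 + 9 = 825
  825*16 + 12 (C) = 13212
Decimal = 13212

13212


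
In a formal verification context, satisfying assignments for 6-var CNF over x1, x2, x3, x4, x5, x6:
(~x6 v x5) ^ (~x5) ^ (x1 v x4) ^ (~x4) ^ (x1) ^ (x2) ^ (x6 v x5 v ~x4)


CNF with 7 clauses over 6 vars (64 assignments).
An assignment satisfies CNF iff every clause has >=1 true literal.
Check each row (bits = x1,x2,x3,x4,x5,x6; clause T/F shown):
  row 0 [000000]: clauses=TTFTFFT -> 0
  row 1 [000001]: clauses=FTFTFFT -> 0
  row 2 [000010]: clauses=TFFTFFT -> 0
  row 3 [000011]: clauses=TFFTFFT -> 0
  row 4 [000100]: clauses=TTTFFFF -> 0
  (every remaining row is evaluated the same way; all 64 results are listed next)
Full result column, 8 rows per line (x1,x2,x3 fixed per line; x4,x5,x6 runs 000..111 left to right):
  rows 0-7 [x1,x2,x3=000]: 00000000  (ones: 0)
  rows 8-15 [x1,x2,x3=001]: 00000000  (ones: 0)
  rows 16-23 [x1,x2,x3=010]: 00000000  (ones: 0)
  rows 24-31 [x1,x2,x3=011]: 00000000  (ones: 0)
  rows 32-39 [x1,x2,x3=100]: 00000000  (ones: 0)
  rows 40-47 [x1,x2,x3=101]: 00000000  (ones: 0)
  rows 48-55 [x1,x2,x3=110]: 10000000  (ones: 1)
  rows 56-63 [x1,x2,x3=111]: 10000000  (ones: 1)
Satisfying assignments = 0+0+0+0+0+0+1+1 = 2

2


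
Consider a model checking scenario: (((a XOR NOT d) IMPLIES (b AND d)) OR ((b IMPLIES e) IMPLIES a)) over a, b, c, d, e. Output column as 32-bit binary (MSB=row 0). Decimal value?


Formula: (((a XOR NOT d) IMPLIES (b AND d)) OR ((b IMPLIES e) IMPLIES a)) over a, b, c, d, e (32 rows)
Evaluate each row (bits = a,b,c,d,e, MSB first):
  row 0 [00000]: (((0 XOR NOT 0) IMPLIES (0 AND 0)) OR ((0 IMPLIES 0) IMPLIES 0)) -> 0
  row 1 [00001]: (((0 XOR NOT 0) IMPLIES (0 AND 0)) OR ((0 IMPLIES 1) IMPLIES 0)) -> 0
  row 2 [00010]: (((0 XOR NOT 1) IMPLIES (0 AND 1)) OR ((0 IMPLIES 0) IMPLIES 0)) -> 1
  row 3 [00011]: (((0 XOR NOT 1) IMPLIES (0 AND 1)) OR ((0 IMPLIES 1) IMPLIES 0)) -> 1
  row 4 [00100]: (((0 XOR NOT 0) IMPLIES (0 AND 0)) OR ((0 IMPLIES 0) IMPLIES 0)) -> 0
  row 5 [00101]: (((0 XOR NOT 0) IMPLIES (0 AND 0)) OR ((0 IMPLIES 1) IMPLIES 0)) -> 0
  row 6 [00110]: (((0 XOR NOT 1) IMPLIES (0 AND 1)) OR ((0 IMPLIES 0) IMPLIES 0)) -> 1
  row 7 [00111]: (((0 XOR NOT 1) IMPLIES (0 AND 1)) OR ((0 IMPLIES 1) IMPLIES 0)) -> 1
  row 8 [01000]: (((0 XOR NOT 0) IMPLIES (1 AND 0)) OR ((1 IMPLIES 0) IMPLIES 0)) -> 1
  row 9 [01001]: (((0 XOR NOT 0) IMPLIES (1 AND 0)) OR ((1 IMPLIES 1) IMPLIES 0)) -> 0
  row 10 [01010]: (((0 XOR NOT 1) IMPLIES (1 AND 1)) OR ((1 IMPLIES 0) IMPLIES 0)) -> 1
  row 11 [01011]: (((0 XOR NOT 1) IMPLIES (1 AND 1)) OR ((1 IMPLIES 1) IMPLIES 0)) -> 1
  row 12 [01100]: (((0 XOR NOT 0) IMPLIES (1 AND 0)) OR ((1 IMPLIES 0) IMPLIES 0)) -> 1
  row 13 [01101]: (((0 XOR NOT 0) IMPLIES (1 AND 0)) OR ((1 IMPLIES 1) IMPLIES 0)) -> 0
  row 14 [01110]: (((0 XOR NOT 1) IMPLIES (1 AND 1)) OR ((1 IMPLIES 0) IMPLIES 0)) -> 1
  row 15 [01111]: (((0 XOR NOT 1) IMPLIES (1 AND 1)) OR ((1 IMPLIES 1) IMPLIES 0)) -> 1
  row 16 [10000]: (((1 XOR NOT 0) IMPLIES (0 AND 0)) OR ((0 IMPLIES 0) IMPLIES 1)) -> 1
  row 17 [10001]: (((1 XOR NOT 0) IMPLIES (0 AND 0)) OR ((0 IMPLIES 1) IMPLIES 1)) -> 1
  row 18 [10010]: (((1 XOR NOT 1) IMPLIES (0 AND 1)) OR ((0 IMPLIES 0) IMPLIES 1)) -> 1
  row 19 [10011]: (((1 XOR NOT 1) IMPLIES (0 AND 1)) OR ((0 IMPLIES 1) IMPLIES 1)) -> 1
  row 20 [10100]: (((1 XOR NOT 0) IMPLIES (0 AND 0)) OR ((0 IMPLIES 0) IMPLIES 1)) -> 1
  row 21 [10101]: (((1 XOR NOT 0) IMPLIES (0 AND 0)) OR ((0 IMPLIES 1) IMPLIES 1)) -> 1
  row 22 [10110]: (((1 XOR NOT 1) IMPLIES (0 AND 1)) OR ((0 IMPLIES 0) IMPLIES 1)) -> 1
  row 23 [10111]: (((1 XOR NOT 1) IMPLIES (0 AND 1)) OR ((0 IMPLIES 1) IMPLIES 1)) -> 1
  row 24 [11000]: (((1 XOR NOT 0) IMPLIES (1 AND 0)) OR ((1 IMPLIES 0) IMPLIES 1)) -> 1
  row 25 [11001]: (((1 XOR NOT 0) IMPLIES (1 AND 0)) OR ((1 IMPLIES 1) IMPLIES 1)) -> 1
  row 26 [11010]: (((1 XOR NOT 1) IMPLIES (1 AND 1)) OR ((1 IMPLIES 0) IMPLIES 1)) -> 1
  row 27 [11011]: (((1 XOR NOT 1) IMPLIES (1 AND 1)) OR ((1 IMPLIES 1) IMPLIES 1)) -> 1
  row 28 [11100]: (((1 XOR NOT 0) IMPLIES (1 AND 0)) OR ((1 IMPLIES 0) IMPLIES 1)) -> 1
  row 29 [11101]: (((1 XOR NOT 0) IMPLIES (1 AND 0)) OR ((1 IMPLIES 1) IMPLIES 1)) -> 1
  row 30 [11110]: (((1 XOR NOT 1) IMPLIES (1 AND 1)) OR ((1 IMPLIES 0) IMPLIES 1)) -> 1
  row 31 [11111]: (((1 XOR NOT 1) IMPLIES (1 AND 1)) OR ((1 IMPLIES 1) IMPLIES 1)) -> 1
Full result column, 4 rows per line (a,b,c fixed per line; d,e runs 00..11 left to right):
  rows 0-3 [a,b,c=000]: 0011  = hex 3
  rows 4-7 [a,b,c=001]: 0011  = hex 3
  rows 8-11 [a,b,c=010]: 1011  = hex B
  rows 12-15 [a,b,c=011]: 1011  = hex B
  rows 16-19 [a,b,c=100]: 1111  = hex F
  rows 20-23 [a,b,c=101]: 1111  = hex F
  rows 24-27 [a,b,c=110]: 1111  = hex F
  rows 28-31 [a,b,c=111]: 1111  = hex F
Output column (row 0 .. row 31) = 00110011101110111111111111111111
Output column grouped in 4s = 0011 0011 1011 1011 1111 1111 1111 1111 = 0x33BBFFFF
Convert to decimal digit by digit (value = value*16 + digit):
  3 -> 3
  3*16 + 3 = 51
  51*16 + 11 (B) = 827
  827*16 + 11 (B) = 13243
  13243*16 + 15 (F) = 211903
  211903*16 + 15 (F) = 3390463
  3390463*16 + 15 (F) = 54247423
  54247423*16 + 15 (F) = 867958783
Decimal = 867958783

867958783


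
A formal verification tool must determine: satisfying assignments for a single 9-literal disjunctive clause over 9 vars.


Step 1: Total=2^9=512
Step 2: Unsat when all 9 false: 2^0=1
Step 3: Sat=512-1=511

511


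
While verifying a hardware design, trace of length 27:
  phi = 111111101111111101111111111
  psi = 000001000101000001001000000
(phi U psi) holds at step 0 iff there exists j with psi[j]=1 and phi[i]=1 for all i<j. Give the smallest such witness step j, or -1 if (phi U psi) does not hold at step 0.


(phi U psi) at 0: need smallest j with psi[j]=1 and phi[i]=1 for all i in [0,j).
Scan from step 0:
  step 0: phi=1, psi=0 -> continue
  step 1: phi=1, psi=0 -> continue
  step 2: phi=1, psi=0 -> continue
  step 3: phi=1, psi=0 -> continue
  step 5: psi=1 and phi held for [0,5) -> witness found
Witness step = 5

5


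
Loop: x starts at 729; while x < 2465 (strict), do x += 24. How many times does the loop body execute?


Step 1: x goes from 729 toward 2465 by 24; the body runs while x<2465, so iterations = ceil((bound-start)/step)
Step 2: Distance=1736
Step 3: ceil(1736/24)=73

73


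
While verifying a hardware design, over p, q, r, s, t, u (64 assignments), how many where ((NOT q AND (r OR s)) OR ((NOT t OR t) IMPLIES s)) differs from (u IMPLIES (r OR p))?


F1 = ((NOT q AND (r OR s)) OR ((NOT t OR t) IMPLIES s))
F2 = (u IMPLIES (r OR p))
Evaluate both on each of 64 rows (bits = p,q,r,s,t,u):
  row 0 [000000]: F1=0 F2=1 (differ) -> 1
  row 1 [000001]: F1=0 F2=0 -> 0
  row 2 [000010]: F1=0 F2=1 (differ) -> 1
  row 3 [000011]: F1=0 F2=0 -> 0
  row 4 [000100]: F1=1 F2=1 -> 0
  (every remaining row is evaluated the same way; all 64 results are listed next)
Full result column, 8 rows per line (p,q,r fixed per line; s,t,u runs 000..111 left to right):
  rows 0-7 [p,q,r=000]: 10100101  (ones: 4)
  rows 8-15 [p,q,r=001]: 00000000  (ones: 0)
  rows 16-23 [p,q,r=010]: 10100101  (ones: 4)
  rows 24-31 [p,q,r=011]: 11110000  (ones: 4)
  rows 32-39 [p,q,r=100]: 11110000  (ones: 4)
  rows 40-47 [p,q,r=101]: 00000000  (ones: 0)
  rows 48-55 [p,q,r=110]: 11110000  (ones: 4)
  rows 56-63 [p,q,r=111]: 11110000  (ones: 4)
Disagreements = 4+0+4+4+4+0+4+4 = 24

24


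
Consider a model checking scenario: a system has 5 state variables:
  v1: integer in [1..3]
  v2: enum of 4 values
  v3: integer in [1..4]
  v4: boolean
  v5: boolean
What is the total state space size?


State space = product of domain sizes of all variables.
Domain sizes:
  v1 (integer in [1..3]): 3
  v2 (enum of 4 values): 4
  v3 (integer in [1..4]): 4
  v4 (boolean): 2
  v5 (boolean): 2
Product = 3 * 4 * 4 * 2 * 2 = 192

192


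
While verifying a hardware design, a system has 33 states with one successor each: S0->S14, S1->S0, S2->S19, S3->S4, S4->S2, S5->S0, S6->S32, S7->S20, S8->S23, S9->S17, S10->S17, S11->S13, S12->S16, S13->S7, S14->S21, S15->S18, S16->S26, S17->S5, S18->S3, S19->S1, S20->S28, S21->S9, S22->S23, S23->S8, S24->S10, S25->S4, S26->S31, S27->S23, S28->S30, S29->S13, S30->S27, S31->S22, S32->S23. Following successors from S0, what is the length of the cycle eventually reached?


Trace from S0 until a state repeats:
  S0 -> S14 -> S21 -> S9 -> S17 -> S5 -> S0
S0 first seen at step 0, revisited at step 6.
Cycle length = 6 - 0 = 6

6


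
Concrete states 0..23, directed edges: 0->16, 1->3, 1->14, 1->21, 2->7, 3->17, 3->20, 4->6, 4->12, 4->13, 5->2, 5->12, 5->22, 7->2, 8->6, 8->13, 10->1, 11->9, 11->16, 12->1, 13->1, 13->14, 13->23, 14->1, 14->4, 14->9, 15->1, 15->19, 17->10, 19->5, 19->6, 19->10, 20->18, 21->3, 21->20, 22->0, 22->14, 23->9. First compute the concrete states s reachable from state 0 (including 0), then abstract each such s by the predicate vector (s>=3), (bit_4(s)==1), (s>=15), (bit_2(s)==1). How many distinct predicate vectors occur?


BFS from 0:
Concrete reachable: {0, 16}
Abstract via predicates (s>=3), (bit_4(s)==1), (s>=15), (bit_2(s)==1):
  (0,0,0,0) <- {0}
  (1,1,1,0) <- {16}
Distinct abstract states = 2

2


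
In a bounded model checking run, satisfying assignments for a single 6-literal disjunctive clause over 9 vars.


Step 1: Total=2^9=512
Step 2: Unsat when all 6 false: 2^3=8
Step 3: Sat=512-8=504

504


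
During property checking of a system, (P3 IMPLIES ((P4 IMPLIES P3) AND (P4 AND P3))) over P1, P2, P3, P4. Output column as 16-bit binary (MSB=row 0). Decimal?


Formula: (P3 IMPLIES ((P4 IMPLIES P3) AND (P4 AND P3))) over P1, P2, P3, P4 (16 rows)
Evaluate each row (bits = P1,P2,P3,P4, MSB first):
  row 0 [0000]: (0 IMPLIES ((0 IMPLIES 0) AND (0 AND 0))) -> 1
  row 1 [0001]: (0 IMPLIES ((1 IMPLIES 0) AND (1 AND 0))) -> 1
  row 2 [0010]: (1 IMPLIES ((0 IMPLIES 1) AND (0 AND 1))) -> 0
  row 3 [0011]: (1 IMPLIES ((1 IMPLIES 1) AND (1 AND 1))) -> 1
  row 4 [0100]: (0 IMPLIES ((0 IMPLIES 0) AND (0 AND 0))) -> 1
  row 5 [0101]: (0 IMPLIES ((1 IMPLIES 0) AND (1 AND 0))) -> 1
  row 6 [0110]: (1 IMPLIES ((0 IMPLIES 1) AND (0 AND 1))) -> 0
  row 7 [0111]: (1 IMPLIES ((1 IMPLIES 1) AND (1 AND 1))) -> 1
  row 8 [1000]: (0 IMPLIES ((0 IMPLIES 0) AND (0 AND 0))) -> 1
  row 9 [1001]: (0 IMPLIES ((1 IMPLIES 0) AND (1 AND 0))) -> 1
  row 10 [1010]: (1 IMPLIES ((0 IMPLIES 1) AND (0 AND 1))) -> 0
  row 11 [1011]: (1 IMPLIES ((1 IMPLIES 1) AND (1 AND 1))) -> 1
  row 12 [1100]: (0 IMPLIES ((0 IMPLIES 0) AND (0 AND 0))) -> 1
  row 13 [1101]: (0 IMPLIES ((1 IMPLIES 0) AND (1 AND 0))) -> 1
  row 14 [1110]: (1 IMPLIES ((0 IMPLIES 1) AND (0 AND 1))) -> 0
  row 15 [1111]: (1 IMPLIES ((1 IMPLIES 1) AND (1 AND 1))) -> 1
Full result column, 4 rows per line (P1,P2 fixed per line; P3,P4 runs 00..11 left to right):
  rows 0-3 [P1,P2=00]: 1101  = hex D
  rows 4-7 [P1,P2=01]: 1101  = hex D
  rows 8-11 [P1,P2=10]: 1101  = hex D
  rows 12-15 [P1,P2=11]: 1101  = hex D
Output column (row 0 .. row 15) = 1101110111011101
Output column grouped in 4s = 1101 1101 1101 1101 = 0xDDDD
Convert to decimal digit by digit (value = value*16 + digit):
  D -> 13
  13*16 + 13 (D) = 221
  221*16 + 13 (D) = 3549
  3549*16 + 13 (D) = 56797
Decimal = 56797

56797


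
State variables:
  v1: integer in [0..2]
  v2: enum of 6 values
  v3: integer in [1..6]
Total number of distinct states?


State space = product of domain sizes of all variables.
Domain sizes:
  v1 (integer in [0..2]): 3
  v2 (enum of 6 values): 6
  v3 (integer in [1..6]): 6
Product = 3 * 6 * 6 = 108

108


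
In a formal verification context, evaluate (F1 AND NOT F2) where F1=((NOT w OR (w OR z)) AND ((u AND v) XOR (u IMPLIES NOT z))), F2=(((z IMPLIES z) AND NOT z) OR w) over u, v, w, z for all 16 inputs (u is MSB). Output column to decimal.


F1 = ((NOT w OR (w OR z)) AND ((u AND v) XOR (u IMPLIES NOT z)))
F2 = (((z IMPLIES z) AND NOT z) OR w)
Counterexample to F1=>F2 is where F1=1 and F2=0.
Evaluate each row (bits = u,v,w,z, MSB first):
  row 0 [0000]: F1=1 F2=1 -> F1&~F2 -> 0
  row 1 [0001]: F1=1 F2=0 -> F1&~F2 -> 1
  row 2 [0010]: F1=1 F2=1 -> F1&~F2 -> 0
  row 3 [0011]: F1=1 F2=1 -> F1&~F2 -> 0
  row 4 [0100]: F1=1 F2=1 -> F1&~F2 -> 0
  row 5 [0101]: F1=1 F2=0 -> F1&~F2 -> 1
  row 6 [0110]: F1=1 F2=1 -> F1&~F2 -> 0
  row 7 [0111]: F1=1 F2=1 -> F1&~F2 -> 0
  row 8 [1000]: F1=1 F2=1 -> F1&~F2 -> 0
  row 9 [1001]: F1=0 F2=0 -> F1&~F2 -> 0
  row 10 [1010]: F1=1 F2=1 -> F1&~F2 -> 0
  row 11 [1011]: F1=0 F2=1 -> F1&~F2 -> 0
  row 12 [1100]: F1=0 F2=1 -> F1&~F2 -> 0
  row 13 [1101]: F1=1 F2=0 -> F1&~F2 -> 1
  row 14 [1110]: F1=0 F2=1 -> F1&~F2 -> 0
  row 15 [1111]: F1=1 F2=1 -> F1&~F2 -> 0
Full result column, 4 rows per line (u,v fixed per line; w,z runs 00..11 left to right):
  rows 0-3 [u,v=00]: 0100  = hex 4
  rows 4-7 [u,v=01]: 0100  = hex 4
  rows 8-11 [u,v=10]: 0000  = hex 0
  rows 12-15 [u,v=11]: 0100  = hex 4
Counterexample vector (row 0 .. row 15) = 0100010000000100
Output column grouped in 4s = 0100 0100 0000 0100 = 0x4404
Convert to decimal digit by digit (value = value*16 + digit):
  4 -> 4
  4*16 + 4 = 68
  68*16 + 0 = 1088
  1088*16 + 4 = 17412
Decimal = 17412

17412


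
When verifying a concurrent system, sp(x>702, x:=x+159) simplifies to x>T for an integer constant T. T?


Formula: sp(P, x:=E) = exists old_x. (x = E[old_x/x]) AND P[old_x/x] (old_x is the value of x before the assignment; eliminate old_x by solving x = E[old_x/x] for old_x)
Step 1: Precondition P: x>702, i.e. old_x > 702
Step 2: Assignment gives x = old_x + 159, so old_x = x - 159
Step 3: Substitute into P: x - 159 > 702
Step 4: Simplify: x > 702+159 = 861

861


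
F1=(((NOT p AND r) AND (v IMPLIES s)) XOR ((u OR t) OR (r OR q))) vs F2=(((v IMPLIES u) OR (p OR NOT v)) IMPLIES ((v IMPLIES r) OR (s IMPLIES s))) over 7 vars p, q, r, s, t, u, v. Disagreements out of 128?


F1 = (((NOT p AND r) AND (v IMPLIES s)) XOR ((u OR t) OR (r OR q)))
F2 = (((v IMPLIES u) OR (p OR NOT v)) IMPLIES ((v IMPLIES r) OR (s IMPLIES s)))
Evaluate both on each of 128 rows (bits = p,q,r,s,t,u,v):
  row 0 [0000000]: F1=0 F2=1 (differ) -> 1
  row 1 [0000001]: F1=0 F2=1 (differ) -> 1
  row 2 [0000010]: F1=1 F2=1 -> 0
  row 3 [0000011]: F1=1 F2=1 -> 0
  row 4 [0000100]: F1=1 F2=1 -> 0
  (every remaining row is evaluated the same way; all 128 results are listed next)
Full result column, 8 rows per line (p,q,r,s fixed per line; t,u,v runs 000..111 left to right):
  rows 0-7 [p,q,r,s=0000]: 11000000  (ones: 2)
  rows 8-15 [p,q,r,s=0001]: 11000000  (ones: 2)
  rows 16-23 [p,q,r,s=0010]: 10101010  (ones: 4)
  rows 24-31 [p,q,r,s=0011]: 11111111  (ones: 8)
  rows 32-39 [p,q,r,s=0100]: 00000000  (ones: 0)
  rows 40-47 [p,q,r,s=0101]: 00000000  (ones: 0)
  rows 48-55 [p,q,r,s=0110]: 10101010  (ones: 4)
  rows 56-63 [p,q,r,s=0111]: 11111111  (ones: 8)
  rows 64-71 [p,q,r,s=1000]: 11000000  (ones: 2)
  rows 72-79 [p,q,r,s=1001]: 11000000  (ones: 2)
  rows 80-87 [p,q,r,s=1010]: 00000000  (ones: 0)
  rows 88-95 [p,q,r,s=1011]: 00000000  (ones: 0)
  rows 96-103 [p,q,r,s=1100]: 00000000  (ones: 0)
  rows 104-111 [p,q,r,s=1101]: 00000000  (ones: 0)
  rows 112-119 [p,q,r,s=1110]: 00000000  (ones: 0)
  rows 120-127 [p,q,r,s=1111]: 00000000  (ones: 0)
Disagreements = 2+2+4+8+0+0+4+8+2+2+0+0+0+0+0+0 = 32

32


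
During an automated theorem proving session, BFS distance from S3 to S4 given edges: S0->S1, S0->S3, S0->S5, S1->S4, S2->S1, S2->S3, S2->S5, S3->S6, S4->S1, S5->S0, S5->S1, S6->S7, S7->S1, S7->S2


BFS layer-by-layer from S3:
  dist 0: {S3}
  dist 1: {S6}
  dist 2: {S7}
  dist 3: {S1, S2}
  dist 4: {S4, S5}
  -> S4 reached at distance 4
Shortest path length = 4

4


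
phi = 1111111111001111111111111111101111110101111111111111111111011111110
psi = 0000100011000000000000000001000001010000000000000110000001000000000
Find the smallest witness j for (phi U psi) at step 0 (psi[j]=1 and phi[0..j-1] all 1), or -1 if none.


(phi U psi) at 0: need smallest j with psi[j]=1 and phi[i]=1 for all i in [0,j).
Scan from step 0:
  step 0: phi=1, psi=0 -> continue
  step 1: phi=1, psi=0 -> continue
  step 2: phi=1, psi=0 -> continue
  step 3: phi=1, psi=0 -> continue
  step 4: psi=1 and phi held for [0,4) -> witness found
Witness step = 4

4


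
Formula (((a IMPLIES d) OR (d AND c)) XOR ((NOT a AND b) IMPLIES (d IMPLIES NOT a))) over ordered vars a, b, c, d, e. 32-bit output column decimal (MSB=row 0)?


Formula: (((a IMPLIES d) OR (d AND c)) XOR ((NOT a AND b) IMPLIES (d IMPLIES NOT a))) over a, b, c, d, e (32 rows)
Evaluate each row (bits = a,b,c,d,e, MSB first):
  row 0 [00000]: (((0 IMPLIES 0) OR (0 AND 0)) XOR ((NOT 0 AND 0) IMPLIES (0 IMPLIES NOT 0))) -> 0
  row 1 [00001]: (((0 IMPLIES 0) OR (0 AND 0)) XOR ((NOT 0 AND 0) IMPLIES (0 IMPLIES NOT 0))) -> 0
  row 2 [00010]: (((0 IMPLIES 1) OR (1 AND 0)) XOR ((NOT 0 AND 0) IMPLIES (1 IMPLIES NOT 0))) -> 0
  row 3 [00011]: (((0 IMPLIES 1) OR (1 AND 0)) XOR ((NOT 0 AND 0) IMPLIES (1 IMPLIES NOT 0))) -> 0
  row 4 [00100]: (((0 IMPLIES 0) OR (0 AND 1)) XOR ((NOT 0 AND 0) IMPLIES (0 IMPLIES NOT 0))) -> 0
  row 5 [00101]: (((0 IMPLIES 0) OR (0 AND 1)) XOR ((NOT 0 AND 0) IMPLIES (0 IMPLIES NOT 0))) -> 0
  row 6 [00110]: (((0 IMPLIES 1) OR (1 AND 1)) XOR ((NOT 0 AND 0) IMPLIES (1 IMPLIES NOT 0))) -> 0
  row 7 [00111]: (((0 IMPLIES 1) OR (1 AND 1)) XOR ((NOT 0 AND 0) IMPLIES (1 IMPLIES NOT 0))) -> 0
  row 8 [01000]: (((0 IMPLIES 0) OR (0 AND 0)) XOR ((NOT 0 AND 1) IMPLIES (0 IMPLIES NOT 0))) -> 0
  row 9 [01001]: (((0 IMPLIES 0) OR (0 AND 0)) XOR ((NOT 0 AND 1) IMPLIES (0 IMPLIES NOT 0))) -> 0
  row 10 [01010]: (((0 IMPLIES 1) OR (1 AND 0)) XOR ((NOT 0 AND 1) IMPLIES (1 IMPLIES NOT 0))) -> 0
  row 11 [01011]: (((0 IMPLIES 1) OR (1 AND 0)) XOR ((NOT 0 AND 1) IMPLIES (1 IMPLIES NOT 0))) -> 0
  row 12 [01100]: (((0 IMPLIES 0) OR (0 AND 1)) XOR ((NOT 0 AND 1) IMPLIES (0 IMPLIES NOT 0))) -> 0
  row 13 [01101]: (((0 IMPLIES 0) OR (0 AND 1)) XOR ((NOT 0 AND 1) IMPLIES (0 IMPLIES NOT 0))) -> 0
  row 14 [01110]: (((0 IMPLIES 1) OR (1 AND 1)) XOR ((NOT 0 AND 1) IMPLIES (1 IMPLIES NOT 0))) -> 0
  row 15 [01111]: (((0 IMPLIES 1) OR (1 AND 1)) XOR ((NOT 0 AND 1) IMPLIES (1 IMPLIES NOT 0))) -> 0
  row 16 [10000]: (((1 IMPLIES 0) OR (0 AND 0)) XOR ((NOT 1 AND 0) IMPLIES (0 IMPLIES NOT 1))) -> 1
  row 17 [10001]: (((1 IMPLIES 0) OR (0 AND 0)) XOR ((NOT 1 AND 0) IMPLIES (0 IMPLIES NOT 1))) -> 1
  row 18 [10010]: (((1 IMPLIES 1) OR (1 AND 0)) XOR ((NOT 1 AND 0) IMPLIES (1 IMPLIES NOT 1))) -> 0
  row 19 [10011]: (((1 IMPLIES 1) OR (1 AND 0)) XOR ((NOT 1 AND 0) IMPLIES (1 IMPLIES NOT 1))) -> 0
  row 20 [10100]: (((1 IMPLIES 0) OR (0 AND 1)) XOR ((NOT 1 AND 0) IMPLIES (0 IMPLIES NOT 1))) -> 1
  row 21 [10101]: (((1 IMPLIES 0) OR (0 AND 1)) XOR ((NOT 1 AND 0) IMPLIES (0 IMPLIES NOT 1))) -> 1
  row 22 [10110]: (((1 IMPLIES 1) OR (1 AND 1)) XOR ((NOT 1 AND 0) IMPLIES (1 IMPLIES NOT 1))) -> 0
  row 23 [10111]: (((1 IMPLIES 1) OR (1 AND 1)) XOR ((NOT 1 AND 0) IMPLIES (1 IMPLIES NOT 1))) -> 0
  row 24 [11000]: (((1 IMPLIES 0) OR (0 AND 0)) XOR ((NOT 1 AND 1) IMPLIES (0 IMPLIES NOT 1))) -> 1
  row 25 [11001]: (((1 IMPLIES 0) OR (0 AND 0)) XOR ((NOT 1 AND 1) IMPLIES (0 IMPLIES NOT 1))) -> 1
  row 26 [11010]: (((1 IMPLIES 1) OR (1 AND 0)) XOR ((NOT 1 AND 1) IMPLIES (1 IMPLIES NOT 1))) -> 0
  row 27 [11011]: (((1 IMPLIES 1) OR (1 AND 0)) XOR ((NOT 1 AND 1) IMPLIES (1 IMPLIES NOT 1))) -> 0
  row 28 [11100]: (((1 IMPLIES 0) OR (0 AND 1)) XOR ((NOT 1 AND 1) IMPLIES (0 IMPLIES NOT 1))) -> 1
  row 29 [11101]: (((1 IMPLIES 0) OR (0 AND 1)) XOR ((NOT 1 AND 1) IMPLIES (0 IMPLIES NOT 1))) -> 1
  row 30 [11110]: (((1 IMPLIES 1) OR (1 AND 1)) XOR ((NOT 1 AND 1) IMPLIES (1 IMPLIES NOT 1))) -> 0
  row 31 [11111]: (((1 IMPLIES 1) OR (1 AND 1)) XOR ((NOT 1 AND 1) IMPLIES (1 IMPLIES NOT 1))) -> 0
Full result column, 4 rows per line (a,b,c fixed per line; d,e runs 00..11 left to right):
  rows 0-3 [a,b,c=000]: 0000  = hex 0
  rows 4-7 [a,b,c=001]: 0000  = hex 0
  rows 8-11 [a,b,c=010]: 0000  = hex 0
  rows 12-15 [a,b,c=011]: 0000  = hex 0
  rows 16-19 [a,b,c=100]: 1100  = hex C
  rows 20-23 [a,b,c=101]: 1100  = hex C
  rows 24-27 [a,b,c=110]: 1100  = hex C
  rows 28-31 [a,b,c=111]: 1100  = hex C
Output column (row 0 .. row 31) = 00000000000000001100110011001100
Output column grouped in 4s = 0000 0000 0000 0000 1100 1100 1100 1100 = 0x0000CCCC
Convert to decimal digit by digit (value = value*16 + digit):
  0 -> 0
  0*16 + 0 = 0
  0*16 + 0 = 0
  0*16 + 0 = 0
  0*16 + 12 (C) = 12
  12*16 + 12 (C) = 204
  204*16 + 12 (C) = 3276
  3276*16 + 12 (C) = 52428
Decimal = 52428

52428
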